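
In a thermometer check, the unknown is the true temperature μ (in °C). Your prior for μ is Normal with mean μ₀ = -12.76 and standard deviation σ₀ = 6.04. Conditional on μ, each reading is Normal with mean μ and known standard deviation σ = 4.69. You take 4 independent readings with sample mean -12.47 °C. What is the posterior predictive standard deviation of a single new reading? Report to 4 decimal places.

5.1744

For Normal data with known variance σ², a Normal(μ₀, σ₀²) prior on μ is conjugate. Posterior precision = 1/σ₀² + n/σ²; posterior mean is the precision-weighted average of μ₀ and x̄.
σ₀² = 6.04² = 36.4816, σ² = 4.69² = 21.9961; σ² + n·σ₀² = 21.9961 + 4·36.4816 = 167.9225.
Posterior precision = 1/σ₀² + n/σ² = 1/36.4816 + 4/21.9961 = (σ² + n·σ₀²)/(σ₀²σ²) = 167.9225/(36.4816·21.9961); posterior variance σₙ² = σ₀²σ²/(σ² + n·σ₀²) = 36.4816·21.9961/167.9225 = 4.778710.
Predictive variance for one new observation = σₙ² + σ² = 36.4816·21.9961/167.9225 + 21.9961 = σ²·(σ₀² + 167.9225)/167.9225 = 21.9961·204.4041/167.9225 = 26.774810; SD = √(21.9961·204.4041/167.9225) = 5.1744.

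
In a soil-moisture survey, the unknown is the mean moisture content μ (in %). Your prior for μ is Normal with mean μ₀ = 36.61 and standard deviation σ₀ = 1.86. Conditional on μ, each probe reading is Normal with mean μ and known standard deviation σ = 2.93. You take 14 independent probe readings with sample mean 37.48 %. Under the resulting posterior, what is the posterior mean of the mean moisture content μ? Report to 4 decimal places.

For Normal data with known variance σ², a Normal(μ₀, σ₀²) prior on μ is conjugate. Posterior precision = 1/σ₀² + n/σ²; posterior mean is the precision-weighted average of μ₀ and x̄.
n·x̄ = 14·37.48 = 524.72.
σ₀² = 1.86² = 3.4596, σ² = 2.93² = 8.5849; σ² + n·σ₀² = 8.5849 + 14·3.4596 = 57.0193.
Posterior mean = (μ₀/σ₀² + n·x̄/σ²)/(1/σ₀² + n/σ²) = (σ²·μ₀ + σ₀²·n·x̄)/(σ² + n·σ₀²) = (8.5849·36.61 + 3.4596·524.72)/57.0193 = 2129.614501/57.0193 = 37.3490.

37.3490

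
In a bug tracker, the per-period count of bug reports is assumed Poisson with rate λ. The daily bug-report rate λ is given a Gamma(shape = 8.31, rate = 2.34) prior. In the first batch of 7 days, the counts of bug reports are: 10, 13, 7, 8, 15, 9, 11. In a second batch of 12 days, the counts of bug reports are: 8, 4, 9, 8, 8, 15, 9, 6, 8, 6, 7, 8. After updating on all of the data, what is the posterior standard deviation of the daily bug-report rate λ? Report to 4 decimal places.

0.6240

With a Gamma(shape α, rate β) prior, the Poisson likelihood is conjugate: the posterior is Gamma(α + ΣXᵢ, β + n).
Batch 1: sum of counts S = 73 over n = 7 days.
After batch 1: Gamma(α+S, β+n) = Gamma(8.31+73, 2.34+7) = Gamma(81.31, 9.34).
Batch 2: sum of counts S = 96 over n = 12 days.
After batch 2: Gamma(α+S, β+n) = Gamma(81.31+96, 9.34+12) = Gamma(177.31, 21.34).
SD = √α/β = √177.31/21.34 = 0.6240.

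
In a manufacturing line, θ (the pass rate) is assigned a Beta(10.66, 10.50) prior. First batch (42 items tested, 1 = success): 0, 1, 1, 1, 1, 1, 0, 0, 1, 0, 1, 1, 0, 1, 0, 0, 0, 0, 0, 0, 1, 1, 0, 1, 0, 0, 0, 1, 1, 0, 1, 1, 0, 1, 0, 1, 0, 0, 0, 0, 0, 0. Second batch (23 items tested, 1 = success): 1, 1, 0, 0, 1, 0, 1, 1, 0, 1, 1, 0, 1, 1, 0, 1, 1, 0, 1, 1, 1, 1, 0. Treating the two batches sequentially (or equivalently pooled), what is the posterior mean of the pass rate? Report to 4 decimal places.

0.5067

The Beta prior is conjugate to a Binomial/Bernoulli likelihood; the update adds successes to α and failures to β.
After batch 1: Beta(10.66+18, 10.50+24) = Beta(28.66, 34.50).
After batch 2: Beta(28.66+15, 34.50+8) = Beta(43.66, 42.50).
Posterior mean = α/(α+β) = 43.66/86.16 = 0.5067.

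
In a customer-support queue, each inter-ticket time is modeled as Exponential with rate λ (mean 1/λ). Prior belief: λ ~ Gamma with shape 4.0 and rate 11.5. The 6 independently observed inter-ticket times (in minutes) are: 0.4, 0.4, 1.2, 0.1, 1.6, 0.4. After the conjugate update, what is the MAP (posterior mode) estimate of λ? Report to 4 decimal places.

0.5769

With a Gamma(shape α, rate β) prior on the exponential rate λ, the posterior after n observations with total T = Σxᵢ is Gamma(α+n, β+T).
Sum of observations T = 4.1 minutes; n = 6.
Posterior: Gamma(4.0+6, 11.5+4.1) = Gamma(10.0, 15.6).
Mode = (α−1)/β = 0.5769.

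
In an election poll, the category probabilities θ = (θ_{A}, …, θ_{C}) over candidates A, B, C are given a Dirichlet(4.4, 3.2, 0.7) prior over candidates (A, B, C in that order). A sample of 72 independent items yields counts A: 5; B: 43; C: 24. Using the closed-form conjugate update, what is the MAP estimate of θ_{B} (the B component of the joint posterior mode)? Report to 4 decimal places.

The Dirichlet prior is conjugate to the Multinomial likelihood: each posterior αⱼ = prior αⱼ + observed count nⱼ.
Posterior concentration: (9.4, 46.2, 24.7), total = 80.3.
Joint mode component: (α_{B}−1)/(Σα−K) = 45.2/77.3 = 0.5847.

0.5847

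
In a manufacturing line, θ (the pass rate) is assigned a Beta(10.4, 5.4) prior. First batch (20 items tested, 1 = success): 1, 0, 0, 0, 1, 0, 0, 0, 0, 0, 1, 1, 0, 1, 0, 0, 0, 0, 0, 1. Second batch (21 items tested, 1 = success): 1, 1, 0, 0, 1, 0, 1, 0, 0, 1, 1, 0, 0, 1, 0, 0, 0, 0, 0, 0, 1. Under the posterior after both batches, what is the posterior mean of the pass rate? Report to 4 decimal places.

0.4296

The Beta prior is conjugate to a Binomial/Bernoulli likelihood; the update adds successes to α and failures to β.
After batch 1: Beta(10.4+6, 5.4+14) = Beta(16.4, 19.4).
After batch 2: Beta(16.4+8, 19.4+13) = Beta(24.4, 32.4).
Posterior mean = α/(α+β) = 24.4/56.8 = 0.4296.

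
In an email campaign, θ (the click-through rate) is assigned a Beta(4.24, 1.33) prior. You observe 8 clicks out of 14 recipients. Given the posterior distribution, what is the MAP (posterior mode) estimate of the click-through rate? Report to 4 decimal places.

0.6397

The Beta prior is conjugate to a Binomial/Bernoulli likelihood; the update adds successes to α and failures to β.
Posterior: Beta(α+k, β+n−k) = Beta(4.24+8, 1.33+6) = Beta(12.24, 7.33).
Mode of Beta(a,b) for a,b>1 is (a−1)/(a+b−2) = 11.24/17.57 = 0.6397.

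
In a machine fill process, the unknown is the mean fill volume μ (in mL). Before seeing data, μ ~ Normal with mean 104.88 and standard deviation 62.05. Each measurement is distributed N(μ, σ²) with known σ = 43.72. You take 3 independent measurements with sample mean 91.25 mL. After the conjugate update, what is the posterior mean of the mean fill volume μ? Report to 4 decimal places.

For Normal data with known variance σ², a Normal(μ₀, σ₀²) prior on μ is conjugate. Posterior precision = 1/σ₀² + n/σ²; posterior mean is the precision-weighted average of μ₀ and x̄.
n·x̄ = 3·91.25 = 273.75.
σ₀² = 62.05² = 3850.2025, σ² = 43.72² = 1911.4384; σ² + n·σ₀² = 1911.4384 + 3·3850.2025 = 13462.0459.
Posterior mean = (μ₀/σ₀² + n·x̄/σ²)/(1/σ₀² + n/σ²) = (σ²·μ₀ + σ₀²·n·x̄)/(σ² + n·σ₀²) = (1911.4384·104.88 + 3850.2025·273.75)/13462.0459 = 1254464.593767/13462.0459 = 93.1853.

93.1853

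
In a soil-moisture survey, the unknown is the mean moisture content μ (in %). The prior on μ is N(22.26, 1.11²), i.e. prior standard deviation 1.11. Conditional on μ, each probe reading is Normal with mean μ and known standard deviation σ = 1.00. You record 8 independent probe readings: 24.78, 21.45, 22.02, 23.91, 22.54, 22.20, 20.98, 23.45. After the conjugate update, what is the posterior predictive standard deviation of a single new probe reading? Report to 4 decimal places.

For Normal data with known variance σ², a Normal(μ₀, σ₀²) prior on μ is conjugate. Posterior precision = 1/σ₀² + n/σ²; posterior mean is the precision-weighted average of μ₀ and x̄.
σ₀² = 1.11² = 1.2321, σ² = 1.00² = 1; σ² + n·σ₀² = 1 + 8·1.2321 = 10.8568.
Posterior precision = 1/σ₀² + n/σ² = 1/1.2321 + 8/1 = (σ² + n·σ₀²)/(σ₀²σ²) = 10.8568/(1.2321·1); posterior variance σₙ² = σ₀²σ²/(σ² + n·σ₀²) = 1.2321·1/10.8568 = 0.113486.
Predictive variance for one new observation = σₙ² + σ² = 1.2321·1/10.8568 + 1 = σ²·(σ₀² + 10.8568)/10.8568 = 1·12.0889/10.8568 = 1.113486; SD = √(1·12.0889/10.8568) = 1.0552.

1.0552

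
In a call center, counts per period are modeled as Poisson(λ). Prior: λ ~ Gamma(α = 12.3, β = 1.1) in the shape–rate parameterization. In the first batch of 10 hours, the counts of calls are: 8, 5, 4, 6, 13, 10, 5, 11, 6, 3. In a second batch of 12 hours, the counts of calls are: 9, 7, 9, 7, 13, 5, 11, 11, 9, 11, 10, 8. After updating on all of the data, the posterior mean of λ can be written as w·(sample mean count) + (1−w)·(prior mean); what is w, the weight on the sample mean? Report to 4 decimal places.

0.9524

With a Gamma(shape α, rate β) prior, the Poisson likelihood is conjugate: the posterior is Gamma(α + ΣXᵢ, β + n).
Total number of hours: n = 10 + 12 = 22.
Posterior mean = (α₀+S)/(β₀+n) = [n/(β₀+n)]·(S/n) + [β₀/(β₀+n)]·(α₀/β₀), so only n and β₀ enter the weight.
Weight on data w = n/(β₀+n) = 22/(1.1+22) = 22/23.1 = 0.9524.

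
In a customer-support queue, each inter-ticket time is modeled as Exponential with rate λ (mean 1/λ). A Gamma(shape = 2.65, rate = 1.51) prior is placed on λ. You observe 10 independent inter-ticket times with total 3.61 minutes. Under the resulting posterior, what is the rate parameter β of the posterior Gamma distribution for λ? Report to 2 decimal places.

With a Gamma(shape α, rate β) prior on the exponential rate λ, the posterior after n observations with total T = Σxᵢ is Gamma(α+n, β+T).
Posterior: Gamma(2.65+10, 1.51+3.61) = Gamma(12.65, 5.12).
Posterior β = 5.12.

5.12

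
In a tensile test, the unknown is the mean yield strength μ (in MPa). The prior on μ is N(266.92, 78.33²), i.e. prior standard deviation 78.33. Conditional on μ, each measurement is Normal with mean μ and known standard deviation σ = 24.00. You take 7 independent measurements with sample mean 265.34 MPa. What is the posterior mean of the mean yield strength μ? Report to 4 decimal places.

265.3609

For Normal data with known variance σ², a Normal(μ₀, σ₀²) prior on μ is conjugate. Posterior precision = 1/σ₀² + n/σ²; posterior mean is the precision-weighted average of μ₀ and x̄.
n·x̄ = 7·265.34 = 1857.38.
σ₀² = 78.33² = 6135.5889, σ² = 24.00² = 576; σ² + n·σ₀² = 576 + 7·6135.5889 = 43525.1223.
Posterior mean = (μ₀/σ₀² + n·x̄/σ²)/(1/σ₀² + n/σ²) = (σ²·μ₀ + σ₀²·n·x̄)/(σ² + n·σ₀²) = (576·266.92 + 6135.5889·1857.38)/43525.1223 = 11549866.031082/43525.1223 = 265.3609.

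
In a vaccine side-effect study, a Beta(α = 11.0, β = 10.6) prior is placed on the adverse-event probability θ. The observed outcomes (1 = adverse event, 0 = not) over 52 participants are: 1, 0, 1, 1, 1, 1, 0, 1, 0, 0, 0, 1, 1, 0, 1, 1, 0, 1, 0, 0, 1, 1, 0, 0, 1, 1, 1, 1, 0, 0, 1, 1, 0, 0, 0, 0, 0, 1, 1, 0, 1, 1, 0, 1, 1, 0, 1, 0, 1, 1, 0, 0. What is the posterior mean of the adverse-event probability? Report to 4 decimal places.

0.5299

The Beta prior is conjugate to a Binomial/Bernoulli likelihood; the update adds successes to α and failures to β.
Posterior: Beta(α+k, β+n−k) = Beta(11.0+28, 10.6+24) = Beta(39.0, 34.6).
Posterior mean = α/(α+β) = 39.0/73.6 = 0.5299.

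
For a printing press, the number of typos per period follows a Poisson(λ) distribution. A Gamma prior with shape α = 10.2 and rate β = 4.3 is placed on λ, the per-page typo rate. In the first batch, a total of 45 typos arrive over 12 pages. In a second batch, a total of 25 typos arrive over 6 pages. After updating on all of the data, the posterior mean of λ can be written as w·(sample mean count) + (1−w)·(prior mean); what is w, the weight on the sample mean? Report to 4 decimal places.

0.8072

With a Gamma(shape α, rate β) prior, the Poisson likelihood is conjugate: the posterior is Gamma(α + ΣXᵢ, β + n).
Total number of pages: n = 12 + 6 = 18.
Posterior mean = (α₀+S)/(β₀+n) = [n/(β₀+n)]·(S/n) + [β₀/(β₀+n)]·(α₀/β₀), so only n and β₀ enter the weight.
Weight on data w = n/(β₀+n) = 18/(4.3+18) = 18/22.3 = 0.8072.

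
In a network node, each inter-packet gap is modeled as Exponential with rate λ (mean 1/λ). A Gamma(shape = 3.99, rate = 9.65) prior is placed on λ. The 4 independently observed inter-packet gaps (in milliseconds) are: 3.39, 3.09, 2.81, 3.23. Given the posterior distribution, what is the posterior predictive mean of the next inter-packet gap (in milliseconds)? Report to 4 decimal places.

With a Gamma(shape α, rate β) prior on the exponential rate λ, the posterior after n observations with total T = Σxᵢ is Gamma(α+n, β+T).
Sum of observations T = 12.52 milliseconds; n = 4.
Posterior: Gamma(3.99+4, 9.65+12.52) = Gamma(7.99, 22.17).
The predictive distribution for the next observation is Lomax; its mean is β/(α−1) = 22.17/6.99 = 3.1717.

3.1717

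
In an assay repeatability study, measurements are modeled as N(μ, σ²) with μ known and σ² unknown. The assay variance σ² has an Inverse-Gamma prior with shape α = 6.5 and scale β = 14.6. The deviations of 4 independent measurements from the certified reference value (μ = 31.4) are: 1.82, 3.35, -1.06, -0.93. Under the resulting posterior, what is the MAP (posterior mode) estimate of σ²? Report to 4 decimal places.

With known mean μ and an Inverse-Gamma(α, β) prior on σ², the Normal likelihood is conjugate: posterior is Inv-Gamma(α + n/2, β + Σ(xᵢ−μ)²/2).
Σ(xᵢ−μ)² = (1.82)² + (3.35)² + (-1.06)² + (-0.93)² = 16.5234.
Posterior: Inv-Gamma(6.5 + 4/2, 14.6 + 16.5234/2) = Inv-Gamma(8.50, 22.86170).
Mode = β/(α+1) = 22.86170/9.50 = 2.4065.

2.4065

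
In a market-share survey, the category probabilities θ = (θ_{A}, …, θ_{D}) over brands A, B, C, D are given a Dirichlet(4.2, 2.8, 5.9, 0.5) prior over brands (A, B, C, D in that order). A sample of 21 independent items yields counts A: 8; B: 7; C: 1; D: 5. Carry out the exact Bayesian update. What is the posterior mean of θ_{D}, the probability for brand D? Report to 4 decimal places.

The Dirichlet prior is conjugate to the Multinomial likelihood: each posterior αⱼ = prior αⱼ + observed count nⱼ.
Posterior concentration: (12.2, 9.8, 6.9, 5.5), total = 34.4.
E[θ_{D}|data] = α_{D}/Σα = 5.5/34.4 = 0.1599.

0.1599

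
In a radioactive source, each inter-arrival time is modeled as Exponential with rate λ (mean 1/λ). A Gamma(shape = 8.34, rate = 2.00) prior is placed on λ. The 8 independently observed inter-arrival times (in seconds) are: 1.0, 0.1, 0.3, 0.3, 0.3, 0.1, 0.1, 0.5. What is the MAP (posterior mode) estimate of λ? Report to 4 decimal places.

With a Gamma(shape α, rate β) prior on the exponential rate λ, the posterior after n observations with total T = Σxᵢ is Gamma(α+n, β+T).
Sum of observations T = 2.7 seconds; n = 8.
Posterior: Gamma(8.34+8, 2.00+2.7) = Gamma(16.34, 4.70).
Mode = (α−1)/β = 3.2638.

3.2638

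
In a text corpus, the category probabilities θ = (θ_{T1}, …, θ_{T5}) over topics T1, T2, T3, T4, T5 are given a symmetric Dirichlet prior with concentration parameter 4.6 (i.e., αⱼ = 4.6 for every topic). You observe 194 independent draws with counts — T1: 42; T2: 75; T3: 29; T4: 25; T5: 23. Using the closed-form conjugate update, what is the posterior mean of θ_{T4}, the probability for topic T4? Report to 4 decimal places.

0.1364

The Dirichlet prior is conjugate to the Multinomial likelihood: each posterior αⱼ = prior αⱼ + observed count nⱼ.
Posterior concentration: (46.6, 79.6, 33.6, 29.6, 27.6), total = 217.0.
E[θ_{T4}|data] = α_{T4}/Σα = 29.6/217.0 = 0.1364.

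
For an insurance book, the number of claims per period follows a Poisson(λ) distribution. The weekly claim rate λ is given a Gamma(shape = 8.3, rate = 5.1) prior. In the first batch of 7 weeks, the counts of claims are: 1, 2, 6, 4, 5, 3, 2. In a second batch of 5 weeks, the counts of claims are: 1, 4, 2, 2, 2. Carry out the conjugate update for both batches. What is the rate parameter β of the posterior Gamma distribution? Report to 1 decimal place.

With a Gamma(shape α, rate β) prior, the Poisson likelihood is conjugate: the posterior is Gamma(α + ΣXᵢ, β + n).
Batch 1: sum of counts S = 23 over n = 7 weeks.
After batch 1: Gamma(α+S, β+n) = Gamma(8.3+23, 5.1+7) = Gamma(31.3, 12.1).
Batch 2: sum of counts S = 11 over n = 5 weeks.
After batch 2: Gamma(α+S, β+n) = Gamma(31.3+11, 12.1+5) = Gamma(42.3, 17.1).
Posterior β = 17.1.

17.1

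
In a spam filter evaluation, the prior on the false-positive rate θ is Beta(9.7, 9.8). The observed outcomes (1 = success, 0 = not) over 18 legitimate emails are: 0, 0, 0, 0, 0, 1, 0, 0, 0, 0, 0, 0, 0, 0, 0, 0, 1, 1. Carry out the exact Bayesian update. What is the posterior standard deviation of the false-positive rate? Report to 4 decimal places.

The Beta prior is conjugate to a Binomial/Bernoulli likelihood; the update adds successes to α and failures to β.
Posterior: Beta(α+k, β+n−k) = Beta(9.7+3, 9.8+15) = Beta(12.7, 24.8).
Var = αβ/((α+β)²(α+β+1)) = 12.7·24.8/(37.5²·38.5) = 0.00581744; SD = √0.00581744 = 0.0763.

0.0763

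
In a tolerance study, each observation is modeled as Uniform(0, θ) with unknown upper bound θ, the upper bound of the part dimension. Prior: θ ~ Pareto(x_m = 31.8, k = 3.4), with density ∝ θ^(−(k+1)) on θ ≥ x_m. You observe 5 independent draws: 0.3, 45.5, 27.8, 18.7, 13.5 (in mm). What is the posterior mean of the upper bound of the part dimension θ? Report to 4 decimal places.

51.6486

A Pareto(scale x_m, shape k) prior on the upper bound θ of Uniform(0, θ) is conjugate: posterior is Pareto(max(x_m, max xᵢ), k + n).
Sample maximum = 45.5; prior scale x_m = 31.8 → posterior scale = max = 45.5.
Posterior shape = 3.4 + 5 = 8.4.
E[θ|data] = k·x_m/(k−1) = 8.4·45.5/7.4 = 51.6486.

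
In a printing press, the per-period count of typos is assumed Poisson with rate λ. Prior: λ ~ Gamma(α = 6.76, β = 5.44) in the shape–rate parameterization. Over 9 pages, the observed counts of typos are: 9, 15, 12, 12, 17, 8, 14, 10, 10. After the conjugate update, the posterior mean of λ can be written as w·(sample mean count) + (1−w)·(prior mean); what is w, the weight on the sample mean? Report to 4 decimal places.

With a Gamma(shape α, rate β) prior, the Poisson likelihood is conjugate: the posterior is Gamma(α + ΣXᵢ, β + n).
Posterior mean = (α₀+S)/(β₀+n) = [n/(β₀+n)]·(S/n) + [β₀/(β₀+n)]·(α₀/β₀), so only n and β₀ enter the weight.
Weight on data w = n/(β₀+n) = 9/(5.44+9) = 9/14.44 = 0.6233.

0.6233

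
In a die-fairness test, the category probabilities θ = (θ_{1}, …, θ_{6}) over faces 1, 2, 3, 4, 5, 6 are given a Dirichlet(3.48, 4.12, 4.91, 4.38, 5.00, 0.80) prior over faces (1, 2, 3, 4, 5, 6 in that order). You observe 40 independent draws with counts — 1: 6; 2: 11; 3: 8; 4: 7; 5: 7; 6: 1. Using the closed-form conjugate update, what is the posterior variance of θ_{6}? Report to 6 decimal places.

The Dirichlet prior is conjugate to the Multinomial likelihood: each posterior αⱼ = prior αⱼ + observed count nⱼ.
Posterior concentration: (9.48, 15.12, 12.91, 11.38, 12.00, 1.80), total = 62.69.
Var[θ_j] = α_j(Σα−α_j)/((Σα)²(Σα+1)) = 1.80·60.89/(62.69²·63.69) = 0.000438.

0.000438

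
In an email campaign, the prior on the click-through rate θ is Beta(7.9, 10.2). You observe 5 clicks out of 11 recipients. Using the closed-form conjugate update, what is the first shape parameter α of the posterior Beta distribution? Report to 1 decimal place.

12.9

The Beta prior is conjugate to a Binomial/Bernoulli likelihood; the update adds successes to α and failures to β.
Posterior: Beta(α+k, β+n−k) = Beta(7.9+5, 10.2+6) = Beta(12.9, 16.2).
Posterior α = 12.9.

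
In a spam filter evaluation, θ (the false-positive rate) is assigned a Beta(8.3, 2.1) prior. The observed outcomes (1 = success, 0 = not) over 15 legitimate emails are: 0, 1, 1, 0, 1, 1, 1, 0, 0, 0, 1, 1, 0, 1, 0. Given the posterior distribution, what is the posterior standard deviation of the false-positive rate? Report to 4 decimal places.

The Beta prior is conjugate to a Binomial/Bernoulli likelihood; the update adds successes to α and failures to β.
Posterior: Beta(α+k, β+n−k) = Beta(8.3+8, 2.1+7) = Beta(16.3, 9.1).
Var = αβ/((α+β)²(α+β+1)) = 16.3·9.1/(25.4²·26.4) = 0.00870879; SD = √0.00870879 = 0.0933.

0.0933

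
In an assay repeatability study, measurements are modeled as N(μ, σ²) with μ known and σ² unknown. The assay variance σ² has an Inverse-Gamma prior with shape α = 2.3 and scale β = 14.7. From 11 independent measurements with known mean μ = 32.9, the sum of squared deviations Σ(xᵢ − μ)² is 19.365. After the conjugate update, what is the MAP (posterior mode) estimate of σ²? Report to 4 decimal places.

2.7707

With known mean μ and an Inverse-Gamma(α, β) prior on σ², the Normal likelihood is conjugate: posterior is Inv-Gamma(α + n/2, β + Σ(xᵢ−μ)²/2).
Posterior: Inv-Gamma(2.3 + 11/2, 14.7 + 19.365/2) = Inv-Gamma(7.80, 24.3825).
Mode = β/(α+1) = 24.3825/8.80 = 2.7707.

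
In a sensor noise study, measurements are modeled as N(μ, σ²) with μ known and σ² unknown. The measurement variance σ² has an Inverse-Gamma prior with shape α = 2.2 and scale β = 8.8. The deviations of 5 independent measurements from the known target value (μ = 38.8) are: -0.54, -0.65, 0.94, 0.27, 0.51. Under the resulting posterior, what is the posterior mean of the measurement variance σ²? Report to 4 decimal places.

With known mean μ and an Inverse-Gamma(α, β) prior on σ², the Normal likelihood is conjugate: posterior is Inv-Gamma(α + n/2, β + Σ(xᵢ−μ)²/2).
Σ(xᵢ−μ)² = (-0.54)² + (-0.65)² + (0.94)² + (0.27)² + (0.51)² = 1.9307.
Posterior: Inv-Gamma(2.2 + 5/2, 8.8 + 1.9307/2) = Inv-Gamma(4.70, 9.76535).
E[σ²|data] = β/(α−1) = 9.76535/3.70 = 2.6393.

2.6393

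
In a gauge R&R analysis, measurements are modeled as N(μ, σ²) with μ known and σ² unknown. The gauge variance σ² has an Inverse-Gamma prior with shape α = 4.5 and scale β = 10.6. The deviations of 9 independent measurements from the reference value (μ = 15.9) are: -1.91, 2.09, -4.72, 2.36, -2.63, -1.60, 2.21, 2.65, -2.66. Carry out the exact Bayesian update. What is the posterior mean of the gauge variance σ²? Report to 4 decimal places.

5.3452

With known mean μ and an Inverse-Gamma(α, β) prior on σ², the Normal likelihood is conjugate: posterior is Inv-Gamma(α + n/2, β + Σ(xᵢ−μ)²/2).
Σ(xᵢ−μ)² = (-1.91)² + (2.09)² + (-4.72)² + (2.36)² + (-2.63)² + (-1.60)² + (2.21)² + (2.65)² + (-2.66)² = 64.3233.
Posterior: Inv-Gamma(4.5 + 9/2, 10.6 + 64.3233/2) = Inv-Gamma(9.00, 42.76165).
E[σ²|data] = β/(α−1) = 42.76165/8.00 = 5.3452.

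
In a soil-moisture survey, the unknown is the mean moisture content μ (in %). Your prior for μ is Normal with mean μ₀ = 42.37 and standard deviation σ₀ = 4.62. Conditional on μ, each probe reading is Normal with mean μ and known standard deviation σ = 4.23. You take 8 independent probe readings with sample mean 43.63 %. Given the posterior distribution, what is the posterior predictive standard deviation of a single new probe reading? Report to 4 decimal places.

For Normal data with known variance σ², a Normal(μ₀, σ₀²) prior on μ is conjugate. Posterior precision = 1/σ₀² + n/σ²; posterior mean is the precision-weighted average of μ₀ and x̄.
σ₀² = 4.62² = 21.3444, σ² = 4.23² = 17.8929; σ² + n·σ₀² = 17.8929 + 8·21.3444 = 188.6481.
Posterior precision = 1/σ₀² + n/σ² = 1/21.3444 + 8/17.8929 = (σ² + n·σ₀²)/(σ₀²σ²) = 188.6481/(21.3444·17.8929); posterior variance σₙ² = σ₀²σ²/(σ² + n·σ₀²) = 21.3444·17.8929/188.6481 = 2.024474.
Predictive variance for one new observation = σₙ² + σ² = 21.3444·17.8929/188.6481 + 17.8929 = σ²·(σ₀² + 188.6481)/188.6481 = 17.8929·209.9925/188.6481 = 19.917374; SD = √(17.8929·209.9925/188.6481) = 4.4629.

4.4629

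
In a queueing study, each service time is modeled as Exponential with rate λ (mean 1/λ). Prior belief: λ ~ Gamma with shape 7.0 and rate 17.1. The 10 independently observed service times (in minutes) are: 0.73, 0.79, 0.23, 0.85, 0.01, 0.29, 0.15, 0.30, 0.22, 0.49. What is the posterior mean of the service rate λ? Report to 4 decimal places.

With a Gamma(shape α, rate β) prior on the exponential rate λ, the posterior after n observations with total T = Σxᵢ is Gamma(α+n, β+T).
Sum of observations T = 4.06 minutes; n = 10.
Posterior: Gamma(7.0+10, 17.1+4.06) = Gamma(17.0, 21.16).
Posterior mean of λ = α/β = 17.0/21.16 = 0.8034.

0.8034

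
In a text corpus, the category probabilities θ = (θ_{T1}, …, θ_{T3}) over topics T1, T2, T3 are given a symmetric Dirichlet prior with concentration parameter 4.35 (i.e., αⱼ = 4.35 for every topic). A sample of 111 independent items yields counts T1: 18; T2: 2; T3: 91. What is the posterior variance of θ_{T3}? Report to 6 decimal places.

The Dirichlet prior is conjugate to the Multinomial likelihood: each posterior αⱼ = prior αⱼ + observed count nⱼ.
Posterior concentration: (22.35, 6.35, 95.35), total = 124.05.
Var[θ_j] = α_j(Σα−α_j)/((Σα)²(Σα+1)) = 95.35·28.70/(124.05²·125.05) = 0.001422.

0.001422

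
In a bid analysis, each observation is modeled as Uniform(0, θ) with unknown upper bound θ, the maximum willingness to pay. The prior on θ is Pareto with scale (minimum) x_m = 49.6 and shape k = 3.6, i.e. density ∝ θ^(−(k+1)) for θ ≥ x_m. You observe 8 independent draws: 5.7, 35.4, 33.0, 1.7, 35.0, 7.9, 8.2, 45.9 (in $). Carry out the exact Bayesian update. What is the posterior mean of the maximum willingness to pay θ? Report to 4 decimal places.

54.2792

A Pareto(scale x_m, shape k) prior on the upper bound θ of Uniform(0, θ) is conjugate: posterior is Pareto(max(x_m, max xᵢ), k + n).
Sample maximum = 45.9; prior scale x_m = 49.6 → posterior scale = max = 49.6.
Posterior shape = 3.6 + 8 = 11.6.
E[θ|data] = k·x_m/(k−1) = 11.6·49.6/10.6 = 54.2792.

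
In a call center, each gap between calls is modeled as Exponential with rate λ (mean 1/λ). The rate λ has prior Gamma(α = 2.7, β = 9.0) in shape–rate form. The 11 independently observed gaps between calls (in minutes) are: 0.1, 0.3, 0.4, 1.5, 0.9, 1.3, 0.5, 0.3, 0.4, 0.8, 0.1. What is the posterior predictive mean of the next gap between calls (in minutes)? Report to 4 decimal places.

1.2283

With a Gamma(shape α, rate β) prior on the exponential rate λ, the posterior after n observations with total T = Σxᵢ is Gamma(α+n, β+T).
Sum of observations T = 6.6 minutes; n = 11.
Posterior: Gamma(2.7+11, 9.0+6.6) = Gamma(13.7, 15.6).
The predictive distribution for the next observation is Lomax; its mean is β/(α−1) = 15.6/12.7 = 1.2283.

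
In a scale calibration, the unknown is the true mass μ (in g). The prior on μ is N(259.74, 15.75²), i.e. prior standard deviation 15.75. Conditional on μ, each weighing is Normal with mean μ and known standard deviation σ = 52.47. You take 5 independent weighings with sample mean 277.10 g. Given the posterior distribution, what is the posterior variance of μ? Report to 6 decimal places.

For Normal data with known variance σ², a Normal(μ₀, σ₀²) prior on μ is conjugate. Posterior precision = 1/σ₀² + n/σ²; posterior mean is the precision-weighted average of μ₀ and x̄.
σ₀² = 15.75² = 248.0625, σ² = 52.47² = 2753.1009; σ² + n·σ₀² = 2753.1009 + 5·248.0625 = 3993.4134.
Posterior precision = 1/σ₀² + n/σ² = 1/248.0625 + 5/2753.1009 = (σ² + n·σ₀²)/(σ₀²σ²) = 3993.4134/(248.0625·2753.1009); posterior variance σₙ² = σ₀²σ²/(σ² + n·σ₀²) = 248.0625·2753.1009/3993.4134 = 171.016878.

171.016878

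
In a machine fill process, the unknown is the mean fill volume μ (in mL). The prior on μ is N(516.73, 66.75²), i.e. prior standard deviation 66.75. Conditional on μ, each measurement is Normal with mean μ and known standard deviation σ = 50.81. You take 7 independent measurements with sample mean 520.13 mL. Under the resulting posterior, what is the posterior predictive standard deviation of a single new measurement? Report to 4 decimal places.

54.0580

For Normal data with known variance σ², a Normal(μ₀, σ₀²) prior on μ is conjugate. Posterior precision = 1/σ₀² + n/σ²; posterior mean is the precision-weighted average of μ₀ and x̄.
σ₀² = 66.75² = 4455.5625, σ² = 50.81² = 2581.6561; σ² + n·σ₀² = 2581.6561 + 7·4455.5625 = 33770.5936.
Posterior precision = 1/σ₀² + n/σ² = 1/4455.5625 + 7/2581.6561 = (σ² + n·σ₀²)/(σ₀²σ²) = 33770.5936/(4455.5625·2581.6561); posterior variance σₙ² = σ₀²σ²/(σ² + n·σ₀²) = 4455.5625·2581.6561/33770.5936 = 340.613797.
Predictive variance for one new observation = σₙ² + σ² = 4455.5625·2581.6561/33770.5936 + 2581.6561 = σ²·(σ₀² + 33770.5936)/33770.5936 = 2581.6561·38226.1561/33770.5936 = 2922.269897; SD = √(2581.6561·38226.1561/33770.5936) = 54.0580.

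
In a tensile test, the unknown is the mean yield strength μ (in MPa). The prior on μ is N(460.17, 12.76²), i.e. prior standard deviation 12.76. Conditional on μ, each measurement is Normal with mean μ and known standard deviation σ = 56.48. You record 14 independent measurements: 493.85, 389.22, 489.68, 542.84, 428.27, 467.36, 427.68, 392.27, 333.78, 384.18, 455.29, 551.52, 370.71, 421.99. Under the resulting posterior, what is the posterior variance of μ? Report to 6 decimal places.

For Normal data with known variance σ², a Normal(μ₀, σ₀²) prior on μ is conjugate. Posterior precision = 1/σ₀² + n/σ²; posterior mean is the precision-weighted average of μ₀ and x̄.
σ₀² = 12.76² = 162.8176, σ² = 56.48² = 3189.9904; σ² + n·σ₀² = 3189.9904 + 14·162.8176 = 5469.4368.
Posterior precision = 1/σ₀² + n/σ² = 1/162.8176 + 14/3189.9904 = (σ² + n·σ₀²)/(σ₀²σ²) = 5469.4368/(162.8176·3189.9904); posterior variance σₙ² = σ₀²σ²/(σ² + n·σ₀²) = 162.8176·3189.9904/5469.4368 = 94.961620.

94.961620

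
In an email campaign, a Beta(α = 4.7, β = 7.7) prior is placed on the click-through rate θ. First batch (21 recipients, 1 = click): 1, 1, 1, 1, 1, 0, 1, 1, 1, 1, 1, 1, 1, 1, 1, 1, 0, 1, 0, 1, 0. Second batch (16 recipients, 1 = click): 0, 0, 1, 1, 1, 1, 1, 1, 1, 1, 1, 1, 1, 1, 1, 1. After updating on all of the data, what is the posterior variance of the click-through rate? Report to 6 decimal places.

The Beta prior is conjugate to a Binomial/Bernoulli likelihood; the update adds successes to α and failures to β.
After batch 1: Beta(4.7+17, 7.7+4) = Beta(21.7, 11.7).
After batch 2: Beta(21.7+14, 11.7+2) = Beta(35.7, 13.7).
Var = αβ/((α+β)²(α+β+1)) = 35.7·13.7/(49.4²·50.4) = 0.003977.

0.003977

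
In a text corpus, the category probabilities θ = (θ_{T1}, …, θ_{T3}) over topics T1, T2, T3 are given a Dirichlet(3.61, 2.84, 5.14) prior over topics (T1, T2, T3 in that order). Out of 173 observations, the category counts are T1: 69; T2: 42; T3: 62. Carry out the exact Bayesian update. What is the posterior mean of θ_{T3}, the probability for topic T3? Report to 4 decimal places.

The Dirichlet prior is conjugate to the Multinomial likelihood: each posterior αⱼ = prior αⱼ + observed count nⱼ.
Posterior concentration: (72.61, 44.84, 67.14), total = 184.59.
E[θ_{T3}|data] = α_{T3}/Σα = 67.14/184.59 = 0.3637.

0.3637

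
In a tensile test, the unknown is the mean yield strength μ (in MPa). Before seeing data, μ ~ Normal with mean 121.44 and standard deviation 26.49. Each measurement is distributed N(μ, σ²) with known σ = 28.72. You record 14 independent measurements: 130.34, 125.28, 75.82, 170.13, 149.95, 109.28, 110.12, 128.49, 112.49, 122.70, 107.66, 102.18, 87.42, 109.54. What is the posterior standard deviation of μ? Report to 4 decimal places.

7.3725

For Normal data with known variance σ², a Normal(μ₀, σ₀²) prior on μ is conjugate. Posterior precision = 1/σ₀² + n/σ²; posterior mean is the precision-weighted average of μ₀ and x̄.
σ₀² = 26.49² = 701.7201, σ² = 28.72² = 824.8384; σ² + n·σ₀² = 824.8384 + 14·701.7201 = 10648.9198.
Posterior precision = 1/σ₀² + n/σ² = 1/701.7201 + 14/824.8384 = (σ² + n·σ₀²)/(σ₀²σ²) = 10648.9198/(701.7201·824.8384); posterior variance σₙ² = σ₀²σ²/(σ² + n·σ₀²) = 701.7201·824.8384/10648.9198 = 54.353465.
Posterior SD = √σₙ² = √(701.7201·824.8384/10648.9198) = 7.3725.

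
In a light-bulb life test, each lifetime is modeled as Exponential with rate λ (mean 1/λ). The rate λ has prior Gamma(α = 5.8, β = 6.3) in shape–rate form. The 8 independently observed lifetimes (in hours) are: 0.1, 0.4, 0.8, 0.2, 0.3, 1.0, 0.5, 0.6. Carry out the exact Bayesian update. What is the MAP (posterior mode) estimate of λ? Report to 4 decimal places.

1.2549

With a Gamma(shape α, rate β) prior on the exponential rate λ, the posterior after n observations with total T = Σxᵢ is Gamma(α+n, β+T).
Sum of observations T = 3.9 hours; n = 8.
Posterior: Gamma(5.8+8, 6.3+3.9) = Gamma(13.8, 10.2).
Mode = (α−1)/β = 1.2549.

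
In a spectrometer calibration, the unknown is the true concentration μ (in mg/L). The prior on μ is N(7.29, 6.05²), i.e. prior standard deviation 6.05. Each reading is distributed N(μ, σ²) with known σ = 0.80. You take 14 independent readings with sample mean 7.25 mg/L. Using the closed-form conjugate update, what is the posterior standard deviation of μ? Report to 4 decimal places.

0.2137

For Normal data with known variance σ², a Normal(μ₀, σ₀²) prior on μ is conjugate. Posterior precision = 1/σ₀² + n/σ²; posterior mean is the precision-weighted average of μ₀ and x̄.
σ₀² = 6.05² = 36.6025, σ² = 0.80² = 0.64; σ² + n·σ₀² = 0.64 + 14·36.6025 = 513.075.
Posterior precision = 1/σ₀² + n/σ² = 1/36.6025 + 14/0.64 = (σ² + n·σ₀²)/(σ₀²σ²) = 513.075/(36.6025·0.64); posterior variance σₙ² = σ₀²σ²/(σ² + n·σ₀²) = 36.6025·0.64/513.075 = 0.045657.
Posterior SD = √σₙ² = √(36.6025·0.64/513.075) = 0.2137.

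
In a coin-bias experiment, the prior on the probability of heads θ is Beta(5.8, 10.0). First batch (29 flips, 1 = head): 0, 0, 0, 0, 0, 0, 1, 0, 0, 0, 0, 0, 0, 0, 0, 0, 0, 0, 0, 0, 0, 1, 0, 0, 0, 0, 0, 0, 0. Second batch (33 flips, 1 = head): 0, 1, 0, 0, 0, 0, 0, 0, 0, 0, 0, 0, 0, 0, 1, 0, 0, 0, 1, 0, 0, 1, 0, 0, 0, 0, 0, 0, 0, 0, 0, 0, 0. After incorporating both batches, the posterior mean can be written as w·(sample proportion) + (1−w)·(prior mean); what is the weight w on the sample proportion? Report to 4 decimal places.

The Beta prior is conjugate to a Binomial/Bernoulli likelihood; the update adds successes to α and failures to β.
Total number of flips: n = 29 + 33 = 62.
Posterior mean = (α₀+k)/(α₀+β₀+n) = [n/(α₀+β₀+n)]·(k/n) + [(α₀+β₀)/(α₀+β₀+n)]·α₀/(α₀+β₀), so only n and the prior enter the weight.
The weight on the data is w = n/(α₀+β₀+n) = 62/(5.8+10.0+62) = 62/77.8 = 0.7969.

0.7969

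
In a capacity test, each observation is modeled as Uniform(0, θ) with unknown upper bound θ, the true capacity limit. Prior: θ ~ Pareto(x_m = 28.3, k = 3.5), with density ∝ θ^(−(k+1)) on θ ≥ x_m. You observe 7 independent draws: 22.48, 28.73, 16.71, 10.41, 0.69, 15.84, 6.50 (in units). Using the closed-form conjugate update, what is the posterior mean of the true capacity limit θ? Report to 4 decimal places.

31.7542

A Pareto(scale x_m, shape k) prior on the upper bound θ of Uniform(0, θ) is conjugate: posterior is Pareto(max(x_m, max xᵢ), k + n).
Sample maximum = 28.73; prior scale x_m = 28.3 → posterior scale = max = 28.73.
Posterior shape = 3.5 + 7 = 10.5.
E[θ|data] = k·x_m/(k−1) = 10.5·28.73/9.5 = 31.7542.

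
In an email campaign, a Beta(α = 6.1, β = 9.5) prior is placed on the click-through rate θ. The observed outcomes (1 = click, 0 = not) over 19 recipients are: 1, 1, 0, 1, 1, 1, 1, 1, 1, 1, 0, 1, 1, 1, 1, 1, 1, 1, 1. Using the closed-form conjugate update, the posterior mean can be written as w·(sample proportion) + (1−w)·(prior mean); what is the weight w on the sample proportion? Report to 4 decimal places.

The Beta prior is conjugate to a Binomial/Bernoulli likelihood; the update adds successes to α and failures to β.
Posterior mean = (α₀+k)/(α₀+β₀+n) = [n/(α₀+β₀+n)]·(k/n) + [(α₀+β₀)/(α₀+β₀+n)]·α₀/(α₀+β₀), so only n and the prior enter the weight.
The weight on the data is w = n/(α₀+β₀+n) = 19/(6.1+9.5+19) = 19/34.6 = 0.5491.

0.5491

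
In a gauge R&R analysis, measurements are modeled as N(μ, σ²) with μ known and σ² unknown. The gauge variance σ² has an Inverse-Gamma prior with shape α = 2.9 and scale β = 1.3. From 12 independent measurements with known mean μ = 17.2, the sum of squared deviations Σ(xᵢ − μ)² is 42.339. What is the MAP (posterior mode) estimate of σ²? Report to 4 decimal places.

2.2696

With known mean μ and an Inverse-Gamma(α, β) prior on σ², the Normal likelihood is conjugate: posterior is Inv-Gamma(α + n/2, β + Σ(xᵢ−μ)²/2).
Posterior: Inv-Gamma(2.9 + 12/2, 1.3 + 42.339/2) = Inv-Gamma(8.90, 22.4695).
Mode = β/(α+1) = 22.4695/9.90 = 2.2696.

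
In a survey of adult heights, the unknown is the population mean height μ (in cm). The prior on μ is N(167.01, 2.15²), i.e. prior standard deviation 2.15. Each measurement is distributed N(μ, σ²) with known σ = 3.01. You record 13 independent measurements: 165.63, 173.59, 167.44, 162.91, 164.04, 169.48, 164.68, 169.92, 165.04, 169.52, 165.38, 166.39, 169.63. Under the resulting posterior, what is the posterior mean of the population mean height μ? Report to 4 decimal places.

167.1784

For Normal data with known variance σ², a Normal(μ₀, σ₀²) prior on μ is conjugate. Posterior precision = 1/σ₀² + n/σ²; posterior mean is the precision-weighted average of μ₀ and x̄.
Σxᵢ = 165.63 + 173.59 + 167.44 + 162.91 + 164.04 + 169.48 + 164.68 + 169.92 + 165.04 + 169.52 + 165.38 + 166.39 + 169.63 = 2173.65, so n·x̄ = 2173.65.
σ₀² = 2.15² = 4.6225, σ² = 3.01² = 9.0601; σ² + n·σ₀² = 9.0601 + 13·4.6225 = 69.1526.
Posterior mean = (μ₀/σ₀² + n·x̄/σ²)/(1/σ₀² + n/σ²) = (σ²·μ₀ + σ₀²·n·x̄)/(σ² + n·σ₀²) = (9.0601·167.01 + 4.6225·2173.65)/69.1526 = 11560.824426/69.1526 = 167.1784.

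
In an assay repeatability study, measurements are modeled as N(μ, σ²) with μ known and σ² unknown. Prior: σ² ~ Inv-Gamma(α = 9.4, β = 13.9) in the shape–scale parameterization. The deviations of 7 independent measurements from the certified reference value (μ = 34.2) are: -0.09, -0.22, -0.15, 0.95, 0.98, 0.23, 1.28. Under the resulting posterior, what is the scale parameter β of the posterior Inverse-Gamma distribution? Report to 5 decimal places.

15.71660

With known mean μ and an Inverse-Gamma(α, β) prior on σ², the Normal likelihood is conjugate: posterior is Inv-Gamma(α + n/2, β + Σ(xᵢ−μ)²/2).
Σ(xᵢ−μ)² = (-0.09)² + (-0.22)² + (-0.15)² + (0.95)² + (0.98)² + (0.23)² + (1.28)² = 3.6332.
Posterior: Inv-Gamma(9.4 + 7/2, 13.9 + 3.6332/2) = Inv-Gamma(12.90, 15.71660).
Posterior β = 15.71660.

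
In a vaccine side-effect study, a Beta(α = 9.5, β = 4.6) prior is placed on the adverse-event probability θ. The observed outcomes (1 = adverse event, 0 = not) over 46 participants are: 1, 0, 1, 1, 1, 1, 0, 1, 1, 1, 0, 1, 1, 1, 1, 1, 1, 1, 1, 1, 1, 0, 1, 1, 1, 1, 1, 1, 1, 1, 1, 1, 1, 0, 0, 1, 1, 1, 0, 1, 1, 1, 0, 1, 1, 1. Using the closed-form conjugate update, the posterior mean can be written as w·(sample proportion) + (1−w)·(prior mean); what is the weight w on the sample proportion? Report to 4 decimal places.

The Beta prior is conjugate to a Binomial/Bernoulli likelihood; the update adds successes to α and failures to β.
Posterior mean = (α₀+k)/(α₀+β₀+n) = [n/(α₀+β₀+n)]·(k/n) + [(α₀+β₀)/(α₀+β₀+n)]·α₀/(α₀+β₀), so only n and the prior enter the weight.
The weight on the data is w = n/(α₀+β₀+n) = 46/(9.5+4.6+46) = 46/60.1 = 0.7654.

0.7654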